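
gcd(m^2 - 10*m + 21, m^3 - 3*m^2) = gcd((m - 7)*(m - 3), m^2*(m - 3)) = m - 3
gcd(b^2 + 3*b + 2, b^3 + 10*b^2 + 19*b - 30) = 1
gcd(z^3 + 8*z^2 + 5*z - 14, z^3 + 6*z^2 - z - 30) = 1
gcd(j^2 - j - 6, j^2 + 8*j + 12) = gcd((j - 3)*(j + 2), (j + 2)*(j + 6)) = j + 2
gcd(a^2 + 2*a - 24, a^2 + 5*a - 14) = 1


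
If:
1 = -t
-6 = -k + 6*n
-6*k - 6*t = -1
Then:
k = 7/6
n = -29/36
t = -1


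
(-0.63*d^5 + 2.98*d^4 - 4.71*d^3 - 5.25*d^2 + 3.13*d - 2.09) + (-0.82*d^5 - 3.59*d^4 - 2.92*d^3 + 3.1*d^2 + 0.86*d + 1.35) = -1.45*d^5 - 0.61*d^4 - 7.63*d^3 - 2.15*d^2 + 3.99*d - 0.74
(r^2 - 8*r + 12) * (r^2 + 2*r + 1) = r^4 - 6*r^3 - 3*r^2 + 16*r + 12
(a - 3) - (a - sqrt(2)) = -3 + sqrt(2)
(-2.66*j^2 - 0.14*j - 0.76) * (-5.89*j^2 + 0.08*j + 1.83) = 15.6674*j^4 + 0.6118*j^3 - 0.402600000000001*j^2 - 0.317*j - 1.3908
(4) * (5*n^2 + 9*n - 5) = 20*n^2 + 36*n - 20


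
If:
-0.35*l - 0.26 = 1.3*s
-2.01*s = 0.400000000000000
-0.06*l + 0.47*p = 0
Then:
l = -0.00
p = -0.00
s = -0.20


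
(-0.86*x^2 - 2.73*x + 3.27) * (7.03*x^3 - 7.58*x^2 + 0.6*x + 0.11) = -6.0458*x^5 - 12.6731*x^4 + 43.1655*x^3 - 26.5192*x^2 + 1.6617*x + 0.3597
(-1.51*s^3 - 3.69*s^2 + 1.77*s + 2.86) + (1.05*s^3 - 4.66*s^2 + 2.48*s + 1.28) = -0.46*s^3 - 8.35*s^2 + 4.25*s + 4.14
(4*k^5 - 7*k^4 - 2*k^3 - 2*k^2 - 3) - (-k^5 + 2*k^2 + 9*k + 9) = 5*k^5 - 7*k^4 - 2*k^3 - 4*k^2 - 9*k - 12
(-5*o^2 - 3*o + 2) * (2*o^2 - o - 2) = -10*o^4 - o^3 + 17*o^2 + 4*o - 4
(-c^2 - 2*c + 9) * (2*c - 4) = -2*c^3 + 26*c - 36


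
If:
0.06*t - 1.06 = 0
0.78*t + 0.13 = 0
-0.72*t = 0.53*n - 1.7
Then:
No Solution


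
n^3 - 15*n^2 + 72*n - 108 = (n - 6)^2*(n - 3)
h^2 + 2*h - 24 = (h - 4)*(h + 6)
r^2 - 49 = (r - 7)*(r + 7)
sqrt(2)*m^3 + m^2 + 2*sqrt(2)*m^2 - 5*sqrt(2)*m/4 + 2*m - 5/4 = (m - 1/2)*(m + 5/2)*(sqrt(2)*m + 1)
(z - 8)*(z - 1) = z^2 - 9*z + 8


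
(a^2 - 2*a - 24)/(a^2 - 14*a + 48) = (a + 4)/(a - 8)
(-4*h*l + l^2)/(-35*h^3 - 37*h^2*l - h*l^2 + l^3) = l*(4*h - l)/(35*h^3 + 37*h^2*l + h*l^2 - l^3)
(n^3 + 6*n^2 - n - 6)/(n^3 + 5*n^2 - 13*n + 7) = (n^2 + 7*n + 6)/(n^2 + 6*n - 7)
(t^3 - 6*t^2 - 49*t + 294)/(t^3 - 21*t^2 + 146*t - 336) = (t + 7)/(t - 8)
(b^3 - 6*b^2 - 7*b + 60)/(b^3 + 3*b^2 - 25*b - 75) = (b - 4)/(b + 5)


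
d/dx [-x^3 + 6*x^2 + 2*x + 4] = -3*x^2 + 12*x + 2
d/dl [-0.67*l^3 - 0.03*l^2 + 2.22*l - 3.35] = -2.01*l^2 - 0.06*l + 2.22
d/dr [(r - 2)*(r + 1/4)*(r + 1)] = 3*r^2 - 3*r/2 - 9/4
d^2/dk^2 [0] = 0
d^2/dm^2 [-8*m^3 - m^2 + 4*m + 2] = -48*m - 2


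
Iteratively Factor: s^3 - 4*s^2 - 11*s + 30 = (s + 3)*(s^2 - 7*s + 10) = (s - 5)*(s + 3)*(s - 2)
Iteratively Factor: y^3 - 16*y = (y - 4)*(y^2 + 4*y) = y*(y - 4)*(y + 4)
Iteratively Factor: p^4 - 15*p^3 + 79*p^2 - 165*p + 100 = (p - 5)*(p^3 - 10*p^2 + 29*p - 20) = (p - 5)*(p - 1)*(p^2 - 9*p + 20) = (p - 5)^2*(p - 1)*(p - 4)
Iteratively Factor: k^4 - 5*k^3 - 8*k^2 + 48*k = (k - 4)*(k^3 - k^2 - 12*k) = (k - 4)*(k + 3)*(k^2 - 4*k) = (k - 4)^2*(k + 3)*(k)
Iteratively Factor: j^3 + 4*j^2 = (j)*(j^2 + 4*j) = j^2*(j + 4)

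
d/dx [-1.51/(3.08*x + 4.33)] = 4.6508/(3.08*x + 4.33)^2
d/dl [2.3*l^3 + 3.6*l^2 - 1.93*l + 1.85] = 6.9*l^2 + 7.2*l - 1.93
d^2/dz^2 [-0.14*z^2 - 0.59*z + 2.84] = -0.280000000000000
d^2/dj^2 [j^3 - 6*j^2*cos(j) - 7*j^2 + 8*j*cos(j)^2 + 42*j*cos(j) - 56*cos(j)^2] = 6*j^2*cos(j) + 24*j*sin(j) - 42*j*cos(j) - 16*j*cos(2*j) + 6*j - 84*sin(j) - 16*sin(2*j) - 12*cos(j) + 112*cos(2*j) - 14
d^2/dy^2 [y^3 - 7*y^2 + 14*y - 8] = 6*y - 14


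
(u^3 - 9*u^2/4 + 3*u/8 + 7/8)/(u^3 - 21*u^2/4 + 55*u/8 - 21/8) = (8*u^2 - 10*u - 7)/(8*u^2 - 34*u + 21)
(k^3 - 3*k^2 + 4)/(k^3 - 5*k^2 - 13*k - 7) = (k^2 - 4*k + 4)/(k^2 - 6*k - 7)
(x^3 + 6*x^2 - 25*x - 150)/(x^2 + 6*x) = x - 25/x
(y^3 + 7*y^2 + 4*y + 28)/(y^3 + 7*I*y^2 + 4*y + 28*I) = (y + 7)/(y + 7*I)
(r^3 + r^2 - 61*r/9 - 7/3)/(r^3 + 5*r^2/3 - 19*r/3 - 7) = (r + 1/3)/(r + 1)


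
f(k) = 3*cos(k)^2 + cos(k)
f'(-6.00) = -1.89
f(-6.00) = 3.73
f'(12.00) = 3.25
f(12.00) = 2.98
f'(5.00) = 2.59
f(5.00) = 0.53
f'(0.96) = -3.64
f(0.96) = 1.56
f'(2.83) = 1.44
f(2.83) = 1.77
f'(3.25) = -0.54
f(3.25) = 1.97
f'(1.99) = 1.32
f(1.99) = 0.09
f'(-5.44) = -3.73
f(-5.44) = 1.99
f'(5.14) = 3.17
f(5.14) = 0.93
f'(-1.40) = 1.99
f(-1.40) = 0.26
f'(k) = -6*sin(k)*cos(k) - sin(k)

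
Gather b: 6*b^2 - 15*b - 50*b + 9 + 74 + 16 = 6*b^2 - 65*b + 99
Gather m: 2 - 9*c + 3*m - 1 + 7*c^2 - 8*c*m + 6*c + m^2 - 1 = 7*c^2 - 3*c + m^2 + m*(3 - 8*c)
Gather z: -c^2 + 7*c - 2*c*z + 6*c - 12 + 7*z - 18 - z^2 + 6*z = -c^2 + 13*c - z^2 + z*(13 - 2*c) - 30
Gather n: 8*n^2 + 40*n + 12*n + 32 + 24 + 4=8*n^2 + 52*n + 60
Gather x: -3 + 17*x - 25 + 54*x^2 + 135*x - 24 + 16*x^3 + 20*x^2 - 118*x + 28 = 16*x^3 + 74*x^2 + 34*x - 24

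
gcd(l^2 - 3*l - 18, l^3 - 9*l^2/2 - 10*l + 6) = l - 6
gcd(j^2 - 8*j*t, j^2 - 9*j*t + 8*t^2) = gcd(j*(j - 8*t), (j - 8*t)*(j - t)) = -j + 8*t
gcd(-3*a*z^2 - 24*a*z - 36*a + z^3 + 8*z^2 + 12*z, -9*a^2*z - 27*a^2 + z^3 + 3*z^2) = -3*a + z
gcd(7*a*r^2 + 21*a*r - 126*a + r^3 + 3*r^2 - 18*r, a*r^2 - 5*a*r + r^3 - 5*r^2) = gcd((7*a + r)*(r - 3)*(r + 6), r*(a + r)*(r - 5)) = 1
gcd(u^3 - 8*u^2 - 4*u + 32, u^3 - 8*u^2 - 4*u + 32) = u^3 - 8*u^2 - 4*u + 32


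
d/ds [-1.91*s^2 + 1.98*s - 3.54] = 1.98 - 3.82*s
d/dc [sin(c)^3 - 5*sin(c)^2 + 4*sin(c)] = (3*sin(c)^2 - 10*sin(c) + 4)*cos(c)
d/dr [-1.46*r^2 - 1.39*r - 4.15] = -2.92*r - 1.39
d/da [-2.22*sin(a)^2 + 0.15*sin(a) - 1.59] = (0.15 - 4.44*sin(a))*cos(a)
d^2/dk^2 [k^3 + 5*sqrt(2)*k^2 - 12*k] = 6*k + 10*sqrt(2)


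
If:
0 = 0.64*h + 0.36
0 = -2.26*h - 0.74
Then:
No Solution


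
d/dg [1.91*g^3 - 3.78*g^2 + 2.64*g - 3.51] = 5.73*g^2 - 7.56*g + 2.64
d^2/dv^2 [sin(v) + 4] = -sin(v)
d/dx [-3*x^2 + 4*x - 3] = 4 - 6*x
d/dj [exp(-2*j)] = -2*exp(-2*j)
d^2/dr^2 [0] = 0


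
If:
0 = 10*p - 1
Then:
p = 1/10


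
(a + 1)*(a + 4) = a^2 + 5*a + 4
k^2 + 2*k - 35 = (k - 5)*(k + 7)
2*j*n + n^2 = n*(2*j + n)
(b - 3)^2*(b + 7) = b^3 + b^2 - 33*b + 63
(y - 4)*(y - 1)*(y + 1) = y^3 - 4*y^2 - y + 4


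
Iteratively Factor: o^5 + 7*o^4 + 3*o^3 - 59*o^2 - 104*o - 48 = (o + 4)*(o^4 + 3*o^3 - 9*o^2 - 23*o - 12) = (o + 4)^2*(o^3 - o^2 - 5*o - 3) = (o + 1)*(o + 4)^2*(o^2 - 2*o - 3) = (o + 1)^2*(o + 4)^2*(o - 3)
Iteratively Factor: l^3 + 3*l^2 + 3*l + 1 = (l + 1)*(l^2 + 2*l + 1) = (l + 1)^2*(l + 1)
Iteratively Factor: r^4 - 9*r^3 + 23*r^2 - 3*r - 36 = (r - 3)*(r^3 - 6*r^2 + 5*r + 12) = (r - 4)*(r - 3)*(r^2 - 2*r - 3) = (r - 4)*(r - 3)^2*(r + 1)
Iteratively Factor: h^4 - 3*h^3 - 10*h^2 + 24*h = (h - 4)*(h^3 + h^2 - 6*h) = (h - 4)*(h - 2)*(h^2 + 3*h) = (h - 4)*(h - 2)*(h + 3)*(h)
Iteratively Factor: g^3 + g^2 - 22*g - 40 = (g + 4)*(g^2 - 3*g - 10) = (g - 5)*(g + 4)*(g + 2)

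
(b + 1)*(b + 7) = b^2 + 8*b + 7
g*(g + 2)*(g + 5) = g^3 + 7*g^2 + 10*g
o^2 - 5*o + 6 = (o - 3)*(o - 2)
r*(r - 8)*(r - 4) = r^3 - 12*r^2 + 32*r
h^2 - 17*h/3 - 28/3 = (h - 7)*(h + 4/3)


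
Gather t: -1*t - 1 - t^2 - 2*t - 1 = -t^2 - 3*t - 2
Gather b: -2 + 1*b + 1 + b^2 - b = b^2 - 1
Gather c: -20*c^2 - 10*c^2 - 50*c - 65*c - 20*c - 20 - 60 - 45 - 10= -30*c^2 - 135*c - 135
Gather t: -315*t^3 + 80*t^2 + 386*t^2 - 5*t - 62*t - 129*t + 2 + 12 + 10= -315*t^3 + 466*t^2 - 196*t + 24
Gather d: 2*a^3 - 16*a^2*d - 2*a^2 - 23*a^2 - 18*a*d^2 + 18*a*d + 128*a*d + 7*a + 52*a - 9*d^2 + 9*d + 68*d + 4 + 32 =2*a^3 - 25*a^2 + 59*a + d^2*(-18*a - 9) + d*(-16*a^2 + 146*a + 77) + 36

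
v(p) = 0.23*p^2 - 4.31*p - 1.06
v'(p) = 0.46*p - 4.31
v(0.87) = -4.64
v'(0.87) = -3.91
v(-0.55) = 1.38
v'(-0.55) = -4.56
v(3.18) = -12.44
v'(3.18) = -2.85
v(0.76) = -4.20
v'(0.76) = -3.96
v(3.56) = -13.49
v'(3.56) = -2.67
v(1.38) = -6.57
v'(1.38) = -3.68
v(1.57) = -7.26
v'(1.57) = -3.59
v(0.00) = -1.06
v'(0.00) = -4.31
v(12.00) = -19.66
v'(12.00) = 1.21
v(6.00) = -18.64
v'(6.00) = -1.55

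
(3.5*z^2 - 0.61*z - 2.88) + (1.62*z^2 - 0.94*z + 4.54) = 5.12*z^2 - 1.55*z + 1.66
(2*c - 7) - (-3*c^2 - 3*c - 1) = 3*c^2 + 5*c - 6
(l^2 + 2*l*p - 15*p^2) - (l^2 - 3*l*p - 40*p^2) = 5*l*p + 25*p^2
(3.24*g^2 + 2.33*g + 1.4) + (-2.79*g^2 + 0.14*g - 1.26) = 0.45*g^2 + 2.47*g + 0.14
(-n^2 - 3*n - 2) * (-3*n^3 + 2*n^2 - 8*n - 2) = 3*n^5 + 7*n^4 + 8*n^3 + 22*n^2 + 22*n + 4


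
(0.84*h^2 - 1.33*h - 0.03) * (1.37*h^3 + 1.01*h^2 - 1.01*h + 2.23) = 1.1508*h^5 - 0.9737*h^4 - 2.2328*h^3 + 3.1862*h^2 - 2.9356*h - 0.0669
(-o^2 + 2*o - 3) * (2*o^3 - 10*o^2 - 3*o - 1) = -2*o^5 + 14*o^4 - 23*o^3 + 25*o^2 + 7*o + 3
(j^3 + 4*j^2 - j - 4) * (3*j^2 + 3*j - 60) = 3*j^5 + 15*j^4 - 51*j^3 - 255*j^2 + 48*j + 240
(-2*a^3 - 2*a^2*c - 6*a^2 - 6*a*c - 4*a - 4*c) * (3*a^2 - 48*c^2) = -6*a^5 - 6*a^4*c - 18*a^4 + 96*a^3*c^2 - 18*a^3*c - 12*a^3 + 96*a^2*c^3 + 288*a^2*c^2 - 12*a^2*c + 288*a*c^3 + 192*a*c^2 + 192*c^3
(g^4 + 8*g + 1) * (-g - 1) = -g^5 - g^4 - 8*g^2 - 9*g - 1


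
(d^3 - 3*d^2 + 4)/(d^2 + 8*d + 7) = (d^2 - 4*d + 4)/(d + 7)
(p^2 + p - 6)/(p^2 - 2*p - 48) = (-p^2 - p + 6)/(-p^2 + 2*p + 48)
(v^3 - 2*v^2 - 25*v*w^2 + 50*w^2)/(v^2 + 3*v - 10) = (v^2 - 25*w^2)/(v + 5)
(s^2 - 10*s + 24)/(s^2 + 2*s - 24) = (s - 6)/(s + 6)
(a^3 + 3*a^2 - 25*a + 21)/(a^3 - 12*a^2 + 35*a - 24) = (a + 7)/(a - 8)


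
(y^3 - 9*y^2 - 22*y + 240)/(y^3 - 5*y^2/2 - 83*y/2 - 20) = 2*(y - 6)/(2*y + 1)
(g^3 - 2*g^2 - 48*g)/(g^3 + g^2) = (g^2 - 2*g - 48)/(g*(g + 1))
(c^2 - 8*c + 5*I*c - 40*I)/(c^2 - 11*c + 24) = (c + 5*I)/(c - 3)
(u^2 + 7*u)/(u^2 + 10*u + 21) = u/(u + 3)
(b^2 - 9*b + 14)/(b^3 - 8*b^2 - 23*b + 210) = (b - 2)/(b^2 - b - 30)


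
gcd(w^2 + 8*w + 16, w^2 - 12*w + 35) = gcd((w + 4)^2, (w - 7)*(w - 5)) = 1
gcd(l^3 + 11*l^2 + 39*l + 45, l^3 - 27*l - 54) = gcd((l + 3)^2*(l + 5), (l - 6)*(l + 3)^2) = l^2 + 6*l + 9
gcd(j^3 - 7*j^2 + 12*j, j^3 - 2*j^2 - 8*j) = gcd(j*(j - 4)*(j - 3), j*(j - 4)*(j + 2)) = j^2 - 4*j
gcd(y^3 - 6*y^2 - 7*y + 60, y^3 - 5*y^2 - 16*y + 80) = y^2 - 9*y + 20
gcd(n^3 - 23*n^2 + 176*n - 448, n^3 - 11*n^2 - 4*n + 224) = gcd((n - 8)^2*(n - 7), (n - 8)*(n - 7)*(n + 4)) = n^2 - 15*n + 56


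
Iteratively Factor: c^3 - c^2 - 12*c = (c - 4)*(c^2 + 3*c) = c*(c - 4)*(c + 3)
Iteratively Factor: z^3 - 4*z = (z)*(z^2 - 4) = z*(z - 2)*(z + 2)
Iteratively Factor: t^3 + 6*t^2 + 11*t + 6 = (t + 3)*(t^2 + 3*t + 2) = (t + 1)*(t + 3)*(t + 2)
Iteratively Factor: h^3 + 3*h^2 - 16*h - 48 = (h + 4)*(h^2 - h - 12) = (h - 4)*(h + 4)*(h + 3)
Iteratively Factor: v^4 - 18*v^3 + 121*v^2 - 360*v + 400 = (v - 4)*(v^3 - 14*v^2 + 65*v - 100) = (v - 5)*(v - 4)*(v^2 - 9*v + 20) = (v - 5)^2*(v - 4)*(v - 4)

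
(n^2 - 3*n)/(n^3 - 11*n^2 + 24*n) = 1/(n - 8)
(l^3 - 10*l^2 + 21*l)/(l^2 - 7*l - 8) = l*(-l^2 + 10*l - 21)/(-l^2 + 7*l + 8)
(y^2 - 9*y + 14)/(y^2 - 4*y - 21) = (y - 2)/(y + 3)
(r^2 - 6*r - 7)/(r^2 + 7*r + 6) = (r - 7)/(r + 6)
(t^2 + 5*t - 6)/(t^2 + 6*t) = (t - 1)/t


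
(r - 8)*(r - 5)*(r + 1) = r^3 - 12*r^2 + 27*r + 40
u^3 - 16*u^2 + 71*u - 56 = (u - 8)*(u - 7)*(u - 1)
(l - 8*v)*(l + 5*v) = l^2 - 3*l*v - 40*v^2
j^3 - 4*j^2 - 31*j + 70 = (j - 7)*(j - 2)*(j + 5)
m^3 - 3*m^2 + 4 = (m - 2)^2*(m + 1)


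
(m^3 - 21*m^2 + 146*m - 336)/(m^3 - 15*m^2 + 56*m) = (m - 6)/m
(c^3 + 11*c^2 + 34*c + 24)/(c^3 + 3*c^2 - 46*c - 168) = (c + 1)/(c - 7)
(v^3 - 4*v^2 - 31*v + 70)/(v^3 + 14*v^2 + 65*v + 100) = (v^2 - 9*v + 14)/(v^2 + 9*v + 20)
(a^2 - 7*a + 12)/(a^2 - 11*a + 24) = (a - 4)/(a - 8)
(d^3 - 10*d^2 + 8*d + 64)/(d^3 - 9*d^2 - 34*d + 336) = (d^2 - 2*d - 8)/(d^2 - d - 42)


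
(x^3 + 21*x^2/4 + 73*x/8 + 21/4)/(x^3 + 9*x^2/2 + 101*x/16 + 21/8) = 2*(2*x + 3)/(4*x + 3)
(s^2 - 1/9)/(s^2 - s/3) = (s + 1/3)/s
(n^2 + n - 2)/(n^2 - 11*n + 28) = (n^2 + n - 2)/(n^2 - 11*n + 28)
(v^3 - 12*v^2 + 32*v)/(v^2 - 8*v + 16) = v*(v - 8)/(v - 4)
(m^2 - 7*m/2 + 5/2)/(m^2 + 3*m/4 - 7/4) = 2*(2*m - 5)/(4*m + 7)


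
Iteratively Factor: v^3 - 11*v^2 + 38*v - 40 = (v - 5)*(v^2 - 6*v + 8) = (v - 5)*(v - 2)*(v - 4)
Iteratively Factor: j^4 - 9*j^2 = (j)*(j^3 - 9*j) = j^2*(j^2 - 9) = j^2*(j - 3)*(j + 3)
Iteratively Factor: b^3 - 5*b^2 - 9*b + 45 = (b - 3)*(b^2 - 2*b - 15) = (b - 5)*(b - 3)*(b + 3)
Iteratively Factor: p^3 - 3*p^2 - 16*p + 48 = (p + 4)*(p^2 - 7*p + 12) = (p - 3)*(p + 4)*(p - 4)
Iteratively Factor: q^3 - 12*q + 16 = (q - 2)*(q^2 + 2*q - 8) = (q - 2)*(q + 4)*(q - 2)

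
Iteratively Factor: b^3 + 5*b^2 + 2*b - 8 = (b + 4)*(b^2 + b - 2) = (b - 1)*(b + 4)*(b + 2)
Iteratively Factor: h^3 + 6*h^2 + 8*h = (h + 2)*(h^2 + 4*h) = (h + 2)*(h + 4)*(h)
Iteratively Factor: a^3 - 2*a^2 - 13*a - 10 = (a + 2)*(a^2 - 4*a - 5) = (a + 1)*(a + 2)*(a - 5)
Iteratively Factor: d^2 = (d)*(d)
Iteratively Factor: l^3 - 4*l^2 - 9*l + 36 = (l - 4)*(l^2 - 9) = (l - 4)*(l - 3)*(l + 3)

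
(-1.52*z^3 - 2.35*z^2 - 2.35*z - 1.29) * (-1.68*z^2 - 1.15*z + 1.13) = 2.5536*z^5 + 5.696*z^4 + 4.9329*z^3 + 2.2142*z^2 - 1.172*z - 1.4577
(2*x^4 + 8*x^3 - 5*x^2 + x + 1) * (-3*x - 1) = -6*x^5 - 26*x^4 + 7*x^3 + 2*x^2 - 4*x - 1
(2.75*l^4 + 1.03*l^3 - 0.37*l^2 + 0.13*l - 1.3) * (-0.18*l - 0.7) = -0.495*l^5 - 2.1104*l^4 - 0.6544*l^3 + 0.2356*l^2 + 0.143*l + 0.91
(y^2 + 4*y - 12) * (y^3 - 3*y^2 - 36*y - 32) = y^5 + y^4 - 60*y^3 - 140*y^2 + 304*y + 384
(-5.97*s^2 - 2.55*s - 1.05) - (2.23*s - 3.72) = -5.97*s^2 - 4.78*s + 2.67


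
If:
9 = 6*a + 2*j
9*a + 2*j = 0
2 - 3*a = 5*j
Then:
No Solution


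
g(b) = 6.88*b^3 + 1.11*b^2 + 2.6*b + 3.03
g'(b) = 20.64*b^2 + 2.22*b + 2.6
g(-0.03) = 2.95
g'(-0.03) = 2.55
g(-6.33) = -1713.97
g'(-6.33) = 815.57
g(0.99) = 13.37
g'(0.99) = 25.03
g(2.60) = 138.22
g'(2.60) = 147.90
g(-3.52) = -292.43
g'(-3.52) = 250.52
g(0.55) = 5.94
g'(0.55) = 10.06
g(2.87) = 182.28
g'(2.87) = 178.98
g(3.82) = 412.67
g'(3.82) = 312.27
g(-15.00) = -23006.22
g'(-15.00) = 4613.30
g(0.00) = 3.03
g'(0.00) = 2.60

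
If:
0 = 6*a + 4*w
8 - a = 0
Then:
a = 8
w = -12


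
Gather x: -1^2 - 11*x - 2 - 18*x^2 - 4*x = -18*x^2 - 15*x - 3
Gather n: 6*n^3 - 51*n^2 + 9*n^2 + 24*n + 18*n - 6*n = 6*n^3 - 42*n^2 + 36*n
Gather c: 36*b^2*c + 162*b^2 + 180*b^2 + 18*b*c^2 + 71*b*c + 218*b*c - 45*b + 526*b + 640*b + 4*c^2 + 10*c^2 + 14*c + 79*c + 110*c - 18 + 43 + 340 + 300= 342*b^2 + 1121*b + c^2*(18*b + 14) + c*(36*b^2 + 289*b + 203) + 665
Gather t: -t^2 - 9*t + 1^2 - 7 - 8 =-t^2 - 9*t - 14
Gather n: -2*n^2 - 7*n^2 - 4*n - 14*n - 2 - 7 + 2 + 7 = -9*n^2 - 18*n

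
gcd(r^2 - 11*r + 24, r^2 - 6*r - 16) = r - 8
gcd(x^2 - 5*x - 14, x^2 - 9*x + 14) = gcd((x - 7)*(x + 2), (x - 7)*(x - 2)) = x - 7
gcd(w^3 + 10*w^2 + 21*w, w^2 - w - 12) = w + 3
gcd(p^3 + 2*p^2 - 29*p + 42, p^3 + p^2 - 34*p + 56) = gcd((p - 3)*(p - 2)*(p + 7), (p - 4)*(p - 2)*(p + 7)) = p^2 + 5*p - 14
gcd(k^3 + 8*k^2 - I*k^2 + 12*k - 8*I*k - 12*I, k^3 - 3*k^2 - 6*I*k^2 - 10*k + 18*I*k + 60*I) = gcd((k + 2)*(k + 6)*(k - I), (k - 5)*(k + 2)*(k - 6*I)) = k + 2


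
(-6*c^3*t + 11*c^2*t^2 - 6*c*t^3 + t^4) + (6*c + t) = -6*c^3*t + 11*c^2*t^2 - 6*c*t^3 + 6*c + t^4 + t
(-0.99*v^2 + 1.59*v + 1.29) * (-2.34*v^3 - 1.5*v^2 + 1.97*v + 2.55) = 2.3166*v^5 - 2.2356*v^4 - 7.3539*v^3 - 1.3272*v^2 + 6.5958*v + 3.2895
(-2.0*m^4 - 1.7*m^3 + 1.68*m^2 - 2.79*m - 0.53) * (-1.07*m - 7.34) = 2.14*m^5 + 16.499*m^4 + 10.6804*m^3 - 9.3459*m^2 + 21.0457*m + 3.8902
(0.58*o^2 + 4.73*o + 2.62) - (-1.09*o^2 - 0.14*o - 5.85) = 1.67*o^2 + 4.87*o + 8.47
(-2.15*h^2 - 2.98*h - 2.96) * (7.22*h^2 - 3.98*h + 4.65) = -15.523*h^4 - 12.9586*h^3 - 19.5083*h^2 - 2.0762*h - 13.764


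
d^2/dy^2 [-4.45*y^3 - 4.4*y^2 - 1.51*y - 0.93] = -26.7*y - 8.8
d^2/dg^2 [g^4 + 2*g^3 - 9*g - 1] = 12*g*(g + 1)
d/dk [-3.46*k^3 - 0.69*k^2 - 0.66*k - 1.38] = -10.38*k^2 - 1.38*k - 0.66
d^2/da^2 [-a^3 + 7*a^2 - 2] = 14 - 6*a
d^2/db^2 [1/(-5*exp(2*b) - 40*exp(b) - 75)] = 4*((exp(b) + 2)*(exp(2*b) + 8*exp(b) + 15) - 2*(exp(b) + 4)^2*exp(b))*exp(b)/(5*(exp(2*b) + 8*exp(b) + 15)^3)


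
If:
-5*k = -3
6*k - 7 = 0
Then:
No Solution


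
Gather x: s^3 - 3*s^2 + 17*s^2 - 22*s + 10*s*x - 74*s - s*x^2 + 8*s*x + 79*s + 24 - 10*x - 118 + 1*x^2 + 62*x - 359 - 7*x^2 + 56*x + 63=s^3 + 14*s^2 - 17*s + x^2*(-s - 6) + x*(18*s + 108) - 390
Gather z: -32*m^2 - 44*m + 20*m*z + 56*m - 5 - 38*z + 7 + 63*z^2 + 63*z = -32*m^2 + 12*m + 63*z^2 + z*(20*m + 25) + 2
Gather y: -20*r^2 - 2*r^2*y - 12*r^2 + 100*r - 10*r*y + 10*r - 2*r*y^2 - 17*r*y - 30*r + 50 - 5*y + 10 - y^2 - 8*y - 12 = -32*r^2 + 80*r + y^2*(-2*r - 1) + y*(-2*r^2 - 27*r - 13) + 48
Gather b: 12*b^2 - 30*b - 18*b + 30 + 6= 12*b^2 - 48*b + 36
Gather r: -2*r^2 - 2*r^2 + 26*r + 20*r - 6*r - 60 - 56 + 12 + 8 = -4*r^2 + 40*r - 96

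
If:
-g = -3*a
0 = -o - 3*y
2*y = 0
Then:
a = g/3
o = 0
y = 0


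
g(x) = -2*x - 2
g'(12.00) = -2.00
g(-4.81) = 7.62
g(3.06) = -8.12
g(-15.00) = 28.00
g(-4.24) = 6.48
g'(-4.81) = -2.00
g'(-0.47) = -2.00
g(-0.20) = -1.60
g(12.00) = -26.00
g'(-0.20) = -2.00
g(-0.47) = -1.06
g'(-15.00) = -2.00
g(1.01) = -4.02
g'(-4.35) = -2.00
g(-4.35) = 6.70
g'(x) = -2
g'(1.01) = -2.00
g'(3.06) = -2.00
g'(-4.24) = -2.00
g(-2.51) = 3.02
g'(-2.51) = -2.00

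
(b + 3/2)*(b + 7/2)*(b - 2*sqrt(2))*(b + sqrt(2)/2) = b^4 - 3*sqrt(2)*b^3/2 + 5*b^3 - 15*sqrt(2)*b^2/2 + 13*b^2/4 - 63*sqrt(2)*b/8 - 10*b - 21/2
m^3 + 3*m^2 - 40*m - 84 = (m - 6)*(m + 2)*(m + 7)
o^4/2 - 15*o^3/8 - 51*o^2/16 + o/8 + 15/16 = (o/2 + 1/2)*(o - 5)*(o - 1/2)*(o + 3/4)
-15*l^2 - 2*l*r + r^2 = (-5*l + r)*(3*l + r)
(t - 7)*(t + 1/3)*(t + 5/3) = t^3 - 5*t^2 - 121*t/9 - 35/9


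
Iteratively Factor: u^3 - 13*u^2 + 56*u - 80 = (u - 5)*(u^2 - 8*u + 16) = (u - 5)*(u - 4)*(u - 4)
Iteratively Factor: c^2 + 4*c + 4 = (c + 2)*(c + 2)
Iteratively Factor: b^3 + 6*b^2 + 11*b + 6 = (b + 1)*(b^2 + 5*b + 6) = (b + 1)*(b + 2)*(b + 3)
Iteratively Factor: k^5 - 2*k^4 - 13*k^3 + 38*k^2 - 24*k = (k - 1)*(k^4 - k^3 - 14*k^2 + 24*k) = (k - 2)*(k - 1)*(k^3 + k^2 - 12*k) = (k - 3)*(k - 2)*(k - 1)*(k^2 + 4*k) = (k - 3)*(k - 2)*(k - 1)*(k + 4)*(k)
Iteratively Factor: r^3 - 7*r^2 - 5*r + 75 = (r + 3)*(r^2 - 10*r + 25) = (r - 5)*(r + 3)*(r - 5)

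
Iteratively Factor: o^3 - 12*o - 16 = (o + 2)*(o^2 - 2*o - 8) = (o - 4)*(o + 2)*(o + 2)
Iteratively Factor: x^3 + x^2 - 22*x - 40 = (x + 2)*(x^2 - x - 20) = (x - 5)*(x + 2)*(x + 4)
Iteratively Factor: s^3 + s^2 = (s)*(s^2 + s) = s^2*(s + 1)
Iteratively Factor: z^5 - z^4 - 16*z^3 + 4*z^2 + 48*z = (z + 3)*(z^4 - 4*z^3 - 4*z^2 + 16*z) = (z + 2)*(z + 3)*(z^3 - 6*z^2 + 8*z) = (z - 2)*(z + 2)*(z + 3)*(z^2 - 4*z) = (z - 4)*(z - 2)*(z + 2)*(z + 3)*(z)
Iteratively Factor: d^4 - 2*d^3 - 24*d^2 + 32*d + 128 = (d - 4)*(d^3 + 2*d^2 - 16*d - 32) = (d - 4)^2*(d^2 + 6*d + 8) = (d - 4)^2*(d + 4)*(d + 2)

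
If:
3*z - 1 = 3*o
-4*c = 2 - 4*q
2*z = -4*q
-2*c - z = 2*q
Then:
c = 0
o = -4/3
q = 1/2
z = -1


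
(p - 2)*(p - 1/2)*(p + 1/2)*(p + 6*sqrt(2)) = p^4 - 2*p^3 + 6*sqrt(2)*p^3 - 12*sqrt(2)*p^2 - p^2/4 - 3*sqrt(2)*p/2 + p/2 + 3*sqrt(2)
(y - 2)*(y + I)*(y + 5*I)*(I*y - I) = I*y^4 - 6*y^3 - 3*I*y^3 + 18*y^2 - 3*I*y^2 - 12*y + 15*I*y - 10*I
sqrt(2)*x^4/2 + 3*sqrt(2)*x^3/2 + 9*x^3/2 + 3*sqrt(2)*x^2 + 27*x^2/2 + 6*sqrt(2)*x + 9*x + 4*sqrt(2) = (x/2 + 1)*(x + 1)*(x + 4*sqrt(2))*(sqrt(2)*x + 1)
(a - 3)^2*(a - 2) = a^3 - 8*a^2 + 21*a - 18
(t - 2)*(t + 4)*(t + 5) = t^3 + 7*t^2 + 2*t - 40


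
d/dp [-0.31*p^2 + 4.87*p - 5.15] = 4.87 - 0.62*p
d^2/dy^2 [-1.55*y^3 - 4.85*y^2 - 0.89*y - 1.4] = -9.3*y - 9.7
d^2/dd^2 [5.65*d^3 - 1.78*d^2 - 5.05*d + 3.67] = 33.9*d - 3.56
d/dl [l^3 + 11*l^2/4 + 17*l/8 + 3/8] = 3*l^2 + 11*l/2 + 17/8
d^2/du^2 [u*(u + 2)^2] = 6*u + 8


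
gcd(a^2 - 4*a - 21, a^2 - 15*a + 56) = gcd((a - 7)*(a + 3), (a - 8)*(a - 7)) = a - 7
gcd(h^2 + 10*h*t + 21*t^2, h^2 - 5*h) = 1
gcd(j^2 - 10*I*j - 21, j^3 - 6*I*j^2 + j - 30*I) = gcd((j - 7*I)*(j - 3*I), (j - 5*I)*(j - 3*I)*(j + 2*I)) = j - 3*I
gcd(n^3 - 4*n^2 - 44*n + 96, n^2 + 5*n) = 1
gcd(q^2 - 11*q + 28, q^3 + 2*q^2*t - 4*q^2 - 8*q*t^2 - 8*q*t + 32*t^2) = q - 4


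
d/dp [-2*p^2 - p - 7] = -4*p - 1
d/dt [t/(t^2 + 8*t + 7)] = (7 - t^2)/(t^4 + 16*t^3 + 78*t^2 + 112*t + 49)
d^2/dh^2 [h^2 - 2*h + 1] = 2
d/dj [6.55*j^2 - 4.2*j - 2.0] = 13.1*j - 4.2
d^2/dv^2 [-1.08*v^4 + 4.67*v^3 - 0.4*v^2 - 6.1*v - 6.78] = -12.96*v^2 + 28.02*v - 0.8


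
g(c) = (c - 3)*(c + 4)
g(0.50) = -11.25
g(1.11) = -9.66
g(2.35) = -4.13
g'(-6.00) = -11.00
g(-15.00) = 198.00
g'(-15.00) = -29.00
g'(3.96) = 8.92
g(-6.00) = 18.00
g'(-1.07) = -1.14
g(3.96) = 7.64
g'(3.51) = 8.02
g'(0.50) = 2.00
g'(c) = 2*c + 1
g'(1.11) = 3.22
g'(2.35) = 5.70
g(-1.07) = -11.93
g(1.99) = -6.05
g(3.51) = 3.83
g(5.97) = 29.61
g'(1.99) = 4.98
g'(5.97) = 12.94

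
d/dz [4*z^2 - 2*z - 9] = 8*z - 2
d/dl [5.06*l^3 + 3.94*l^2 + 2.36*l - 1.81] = 15.18*l^2 + 7.88*l + 2.36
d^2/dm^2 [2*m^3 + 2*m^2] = 12*m + 4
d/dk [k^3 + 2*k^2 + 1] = k*(3*k + 4)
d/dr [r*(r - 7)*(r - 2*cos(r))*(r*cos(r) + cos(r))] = r*(r - 7)*(r + 1)*(sin(2*r) + cos(r)) - r*(r - 7)*(r - 2*cos(r))*(r*sin(r) - sqrt(2)*cos(r + pi/4)) + r*(r + 1)*(r - 2*cos(r))*cos(r) + (r - 7)*(r + 1)*(r - 2*cos(r))*cos(r)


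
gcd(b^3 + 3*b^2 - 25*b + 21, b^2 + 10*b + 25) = 1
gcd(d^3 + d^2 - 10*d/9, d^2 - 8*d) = d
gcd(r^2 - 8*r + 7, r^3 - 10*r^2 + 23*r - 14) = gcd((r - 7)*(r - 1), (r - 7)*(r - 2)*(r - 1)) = r^2 - 8*r + 7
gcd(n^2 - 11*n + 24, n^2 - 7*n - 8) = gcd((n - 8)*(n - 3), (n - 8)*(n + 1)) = n - 8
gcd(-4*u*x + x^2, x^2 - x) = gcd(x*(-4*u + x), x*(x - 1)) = x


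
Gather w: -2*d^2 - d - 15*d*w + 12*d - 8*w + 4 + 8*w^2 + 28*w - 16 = -2*d^2 + 11*d + 8*w^2 + w*(20 - 15*d) - 12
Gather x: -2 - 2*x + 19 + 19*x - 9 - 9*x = 8*x + 8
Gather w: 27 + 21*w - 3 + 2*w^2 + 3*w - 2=2*w^2 + 24*w + 22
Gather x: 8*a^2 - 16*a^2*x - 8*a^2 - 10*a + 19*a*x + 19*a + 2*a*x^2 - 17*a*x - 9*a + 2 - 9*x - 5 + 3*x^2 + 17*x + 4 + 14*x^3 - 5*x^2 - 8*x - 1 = 14*x^3 + x^2*(2*a - 2) + x*(-16*a^2 + 2*a)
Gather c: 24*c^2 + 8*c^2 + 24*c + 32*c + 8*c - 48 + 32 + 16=32*c^2 + 64*c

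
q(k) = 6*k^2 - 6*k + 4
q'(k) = 12*k - 6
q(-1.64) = 29.98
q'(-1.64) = -25.68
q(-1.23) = 20.46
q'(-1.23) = -20.76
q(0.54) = 2.51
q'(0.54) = 0.48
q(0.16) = 3.19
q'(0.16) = -4.08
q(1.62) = 10.03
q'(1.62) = 13.44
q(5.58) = 157.34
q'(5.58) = 60.96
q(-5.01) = 184.66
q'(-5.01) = -66.12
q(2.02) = 16.36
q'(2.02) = 18.24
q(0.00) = 4.00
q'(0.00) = -6.00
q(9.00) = 436.00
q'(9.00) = 102.00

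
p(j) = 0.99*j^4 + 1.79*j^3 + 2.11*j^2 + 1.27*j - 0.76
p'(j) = 3.96*j^3 + 5.37*j^2 + 4.22*j + 1.27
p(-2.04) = 7.38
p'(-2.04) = -18.61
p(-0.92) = -0.83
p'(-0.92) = -1.15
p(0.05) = -0.69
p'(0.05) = 1.49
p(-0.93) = -0.82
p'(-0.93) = -1.20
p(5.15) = 1002.65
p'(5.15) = 706.33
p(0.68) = 1.85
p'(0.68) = 7.87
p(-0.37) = -1.01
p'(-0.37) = 0.24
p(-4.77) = 359.44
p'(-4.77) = -326.46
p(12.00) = 23940.08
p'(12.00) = 7668.07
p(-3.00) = 46.28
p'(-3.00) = -69.98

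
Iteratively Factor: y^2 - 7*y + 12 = (y - 4)*(y - 3)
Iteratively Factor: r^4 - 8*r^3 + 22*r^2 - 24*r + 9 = (r - 3)*(r^3 - 5*r^2 + 7*r - 3) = (r - 3)^2*(r^2 - 2*r + 1) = (r - 3)^2*(r - 1)*(r - 1)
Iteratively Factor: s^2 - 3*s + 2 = (s - 1)*(s - 2)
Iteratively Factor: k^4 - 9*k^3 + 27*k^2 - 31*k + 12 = (k - 4)*(k^3 - 5*k^2 + 7*k - 3) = (k - 4)*(k - 1)*(k^2 - 4*k + 3) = (k - 4)*(k - 3)*(k - 1)*(k - 1)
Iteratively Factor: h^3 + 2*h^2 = (h)*(h^2 + 2*h) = h*(h + 2)*(h)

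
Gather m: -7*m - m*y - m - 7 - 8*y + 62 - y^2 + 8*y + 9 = m*(-y - 8) - y^2 + 64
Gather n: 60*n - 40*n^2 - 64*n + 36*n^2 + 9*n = -4*n^2 + 5*n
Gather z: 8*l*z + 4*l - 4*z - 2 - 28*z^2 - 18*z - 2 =4*l - 28*z^2 + z*(8*l - 22) - 4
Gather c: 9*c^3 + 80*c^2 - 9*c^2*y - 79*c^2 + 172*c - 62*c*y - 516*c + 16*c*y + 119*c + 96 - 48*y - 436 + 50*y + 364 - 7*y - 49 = 9*c^3 + c^2*(1 - 9*y) + c*(-46*y - 225) - 5*y - 25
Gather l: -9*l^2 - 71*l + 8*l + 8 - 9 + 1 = -9*l^2 - 63*l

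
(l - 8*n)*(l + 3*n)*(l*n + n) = l^3*n - 5*l^2*n^2 + l^2*n - 24*l*n^3 - 5*l*n^2 - 24*n^3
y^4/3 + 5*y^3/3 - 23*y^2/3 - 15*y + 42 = (y/3 + 1)*(y - 3)*(y - 2)*(y + 7)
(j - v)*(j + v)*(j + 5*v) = j^3 + 5*j^2*v - j*v^2 - 5*v^3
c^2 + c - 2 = (c - 1)*(c + 2)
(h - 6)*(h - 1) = h^2 - 7*h + 6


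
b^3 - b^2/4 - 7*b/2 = b*(b - 2)*(b + 7/4)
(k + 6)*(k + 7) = k^2 + 13*k + 42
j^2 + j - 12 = (j - 3)*(j + 4)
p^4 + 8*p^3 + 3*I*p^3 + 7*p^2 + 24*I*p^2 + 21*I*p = p*(p + 1)*(p + 7)*(p + 3*I)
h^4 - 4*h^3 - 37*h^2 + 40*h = h*(h - 8)*(h - 1)*(h + 5)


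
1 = 1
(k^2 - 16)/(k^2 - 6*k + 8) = (k + 4)/(k - 2)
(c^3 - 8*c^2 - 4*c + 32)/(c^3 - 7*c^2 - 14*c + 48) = (c + 2)/(c + 3)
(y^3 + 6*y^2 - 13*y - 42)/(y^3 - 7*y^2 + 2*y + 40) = (y^2 + 4*y - 21)/(y^2 - 9*y + 20)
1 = 1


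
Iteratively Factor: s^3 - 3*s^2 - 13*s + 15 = (s - 1)*(s^2 - 2*s - 15) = (s - 5)*(s - 1)*(s + 3)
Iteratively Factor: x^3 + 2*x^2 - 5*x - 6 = (x - 2)*(x^2 + 4*x + 3) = (x - 2)*(x + 1)*(x + 3)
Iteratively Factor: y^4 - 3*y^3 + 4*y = (y)*(y^3 - 3*y^2 + 4) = y*(y - 2)*(y^2 - y - 2) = y*(y - 2)^2*(y + 1)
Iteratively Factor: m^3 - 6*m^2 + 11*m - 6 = (m - 1)*(m^2 - 5*m + 6) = (m - 2)*(m - 1)*(m - 3)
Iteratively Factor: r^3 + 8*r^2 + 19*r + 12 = (r + 3)*(r^2 + 5*r + 4) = (r + 3)*(r + 4)*(r + 1)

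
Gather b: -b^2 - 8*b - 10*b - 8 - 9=-b^2 - 18*b - 17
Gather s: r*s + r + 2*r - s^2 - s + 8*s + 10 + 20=3*r - s^2 + s*(r + 7) + 30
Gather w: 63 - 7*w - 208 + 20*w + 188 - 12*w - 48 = w - 5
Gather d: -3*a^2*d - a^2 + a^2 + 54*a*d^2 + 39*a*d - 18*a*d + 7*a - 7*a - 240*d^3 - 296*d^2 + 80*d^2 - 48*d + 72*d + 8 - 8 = -240*d^3 + d^2*(54*a - 216) + d*(-3*a^2 + 21*a + 24)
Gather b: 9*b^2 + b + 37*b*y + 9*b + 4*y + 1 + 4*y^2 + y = 9*b^2 + b*(37*y + 10) + 4*y^2 + 5*y + 1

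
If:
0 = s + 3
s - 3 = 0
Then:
No Solution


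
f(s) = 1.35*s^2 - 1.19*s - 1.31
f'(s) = 2.7*s - 1.19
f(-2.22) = 7.99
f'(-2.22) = -7.18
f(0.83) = -1.37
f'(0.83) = 1.05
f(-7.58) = 85.28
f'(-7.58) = -21.66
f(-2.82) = 12.78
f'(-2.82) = -8.80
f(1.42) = -0.28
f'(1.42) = 2.64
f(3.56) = 11.56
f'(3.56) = 8.42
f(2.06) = 1.97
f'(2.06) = 4.37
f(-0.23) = -0.96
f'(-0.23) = -1.81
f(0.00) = -1.31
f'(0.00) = -1.19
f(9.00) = 97.33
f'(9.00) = 23.11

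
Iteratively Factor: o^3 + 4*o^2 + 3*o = (o + 3)*(o^2 + o) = o*(o + 3)*(o + 1)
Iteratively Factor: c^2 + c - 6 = (c - 2)*(c + 3)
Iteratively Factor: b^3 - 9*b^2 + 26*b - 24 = (b - 3)*(b^2 - 6*b + 8) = (b - 3)*(b - 2)*(b - 4)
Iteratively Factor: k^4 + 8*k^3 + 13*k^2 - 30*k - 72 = (k + 4)*(k^3 + 4*k^2 - 3*k - 18) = (k + 3)*(k + 4)*(k^2 + k - 6) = (k - 2)*(k + 3)*(k + 4)*(k + 3)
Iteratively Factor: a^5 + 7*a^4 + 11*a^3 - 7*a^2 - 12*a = (a - 1)*(a^4 + 8*a^3 + 19*a^2 + 12*a) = (a - 1)*(a + 4)*(a^3 + 4*a^2 + 3*a) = (a - 1)*(a + 3)*(a + 4)*(a^2 + a) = a*(a - 1)*(a + 3)*(a + 4)*(a + 1)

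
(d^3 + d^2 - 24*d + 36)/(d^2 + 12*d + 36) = (d^2 - 5*d + 6)/(d + 6)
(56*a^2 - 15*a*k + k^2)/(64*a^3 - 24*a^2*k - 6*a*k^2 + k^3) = (7*a - k)/(8*a^2 - 2*a*k - k^2)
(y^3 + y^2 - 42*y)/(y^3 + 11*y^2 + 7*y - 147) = y*(y - 6)/(y^2 + 4*y - 21)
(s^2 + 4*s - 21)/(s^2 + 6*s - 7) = (s - 3)/(s - 1)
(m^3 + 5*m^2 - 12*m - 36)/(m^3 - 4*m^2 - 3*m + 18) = (m + 6)/(m - 3)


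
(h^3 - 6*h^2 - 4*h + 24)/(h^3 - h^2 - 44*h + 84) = (h + 2)/(h + 7)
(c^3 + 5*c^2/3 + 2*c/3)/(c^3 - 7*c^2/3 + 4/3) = c*(c + 1)/(c^2 - 3*c + 2)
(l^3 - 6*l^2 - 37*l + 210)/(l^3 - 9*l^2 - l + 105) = (l + 6)/(l + 3)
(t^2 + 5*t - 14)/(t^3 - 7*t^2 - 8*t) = (-t^2 - 5*t + 14)/(t*(-t^2 + 7*t + 8))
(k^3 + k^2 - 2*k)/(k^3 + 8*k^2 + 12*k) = (k - 1)/(k + 6)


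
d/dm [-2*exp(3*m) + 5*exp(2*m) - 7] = (10 - 6*exp(m))*exp(2*m)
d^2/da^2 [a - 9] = 0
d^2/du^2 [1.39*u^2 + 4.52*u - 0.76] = 2.78000000000000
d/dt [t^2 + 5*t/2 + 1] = 2*t + 5/2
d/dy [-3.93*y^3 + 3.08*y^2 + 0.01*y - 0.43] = -11.79*y^2 + 6.16*y + 0.01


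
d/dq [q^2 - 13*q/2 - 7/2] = 2*q - 13/2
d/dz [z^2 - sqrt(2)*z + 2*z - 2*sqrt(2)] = 2*z - sqrt(2) + 2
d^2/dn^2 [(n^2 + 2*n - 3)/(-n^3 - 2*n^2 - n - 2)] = 2*(-n^6 - 6*n^5 + 9*n^4 + 58*n^3 + 81*n^2 + 24*n - 9)/(n^9 + 6*n^8 + 15*n^7 + 26*n^6 + 39*n^5 + 42*n^4 + 37*n^3 + 30*n^2 + 12*n + 8)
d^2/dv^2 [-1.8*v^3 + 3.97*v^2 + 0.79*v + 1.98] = 7.94 - 10.8*v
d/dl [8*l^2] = 16*l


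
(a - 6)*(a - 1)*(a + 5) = a^3 - 2*a^2 - 29*a + 30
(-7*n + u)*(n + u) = -7*n^2 - 6*n*u + u^2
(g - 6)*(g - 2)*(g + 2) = g^3 - 6*g^2 - 4*g + 24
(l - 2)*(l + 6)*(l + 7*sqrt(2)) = l^3 + 4*l^2 + 7*sqrt(2)*l^2 - 12*l + 28*sqrt(2)*l - 84*sqrt(2)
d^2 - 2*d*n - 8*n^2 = (d - 4*n)*(d + 2*n)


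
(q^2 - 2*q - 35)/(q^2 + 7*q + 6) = (q^2 - 2*q - 35)/(q^2 + 7*q + 6)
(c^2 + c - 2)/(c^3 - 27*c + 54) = (c^2 + c - 2)/(c^3 - 27*c + 54)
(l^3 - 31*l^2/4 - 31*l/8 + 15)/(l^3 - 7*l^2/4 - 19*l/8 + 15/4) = (l - 8)/(l - 2)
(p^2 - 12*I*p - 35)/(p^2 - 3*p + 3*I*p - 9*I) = (p^2 - 12*I*p - 35)/(p^2 + 3*p*(-1 + I) - 9*I)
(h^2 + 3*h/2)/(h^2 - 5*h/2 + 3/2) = h*(2*h + 3)/(2*h^2 - 5*h + 3)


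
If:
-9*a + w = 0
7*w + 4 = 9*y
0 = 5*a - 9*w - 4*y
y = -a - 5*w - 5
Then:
No Solution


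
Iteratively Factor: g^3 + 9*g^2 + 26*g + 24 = (g + 2)*(g^2 + 7*g + 12) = (g + 2)*(g + 3)*(g + 4)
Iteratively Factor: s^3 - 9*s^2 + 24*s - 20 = (s - 5)*(s^2 - 4*s + 4) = (s - 5)*(s - 2)*(s - 2)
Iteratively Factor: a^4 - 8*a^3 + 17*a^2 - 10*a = (a)*(a^3 - 8*a^2 + 17*a - 10) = a*(a - 2)*(a^2 - 6*a + 5) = a*(a - 5)*(a - 2)*(a - 1)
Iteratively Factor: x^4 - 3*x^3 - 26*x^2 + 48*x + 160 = (x - 5)*(x^3 + 2*x^2 - 16*x - 32) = (x - 5)*(x + 2)*(x^2 - 16) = (x - 5)*(x + 2)*(x + 4)*(x - 4)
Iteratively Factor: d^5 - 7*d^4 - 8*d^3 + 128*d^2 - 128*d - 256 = (d - 4)*(d^4 - 3*d^3 - 20*d^2 + 48*d + 64) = (d - 4)*(d + 1)*(d^3 - 4*d^2 - 16*d + 64) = (d - 4)*(d + 1)*(d + 4)*(d^2 - 8*d + 16) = (d - 4)^2*(d + 1)*(d + 4)*(d - 4)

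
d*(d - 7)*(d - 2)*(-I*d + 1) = -I*d^4 + d^3 + 9*I*d^3 - 9*d^2 - 14*I*d^2 + 14*d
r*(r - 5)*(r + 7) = r^3 + 2*r^2 - 35*r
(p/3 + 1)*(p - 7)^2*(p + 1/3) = p^4/3 - 32*p^3/9 + 10*p^2/9 + 448*p/9 + 49/3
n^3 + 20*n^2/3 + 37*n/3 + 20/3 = (n + 1)*(n + 5/3)*(n + 4)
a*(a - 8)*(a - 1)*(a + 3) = a^4 - 6*a^3 - 19*a^2 + 24*a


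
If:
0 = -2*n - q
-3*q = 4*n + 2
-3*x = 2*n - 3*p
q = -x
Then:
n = 1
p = 8/3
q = -2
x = 2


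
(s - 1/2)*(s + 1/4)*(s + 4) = s^3 + 15*s^2/4 - 9*s/8 - 1/2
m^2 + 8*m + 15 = (m + 3)*(m + 5)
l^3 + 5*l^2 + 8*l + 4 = (l + 1)*(l + 2)^2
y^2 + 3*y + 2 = (y + 1)*(y + 2)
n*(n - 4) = n^2 - 4*n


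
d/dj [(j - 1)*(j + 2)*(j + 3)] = 3*j^2 + 8*j + 1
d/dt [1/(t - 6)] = -1/(t - 6)^2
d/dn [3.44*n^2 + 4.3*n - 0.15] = 6.88*n + 4.3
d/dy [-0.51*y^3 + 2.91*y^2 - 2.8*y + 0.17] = -1.53*y^2 + 5.82*y - 2.8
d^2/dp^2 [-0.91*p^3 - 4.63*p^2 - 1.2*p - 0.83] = -5.46*p - 9.26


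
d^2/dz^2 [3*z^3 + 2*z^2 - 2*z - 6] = 18*z + 4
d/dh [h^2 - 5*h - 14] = 2*h - 5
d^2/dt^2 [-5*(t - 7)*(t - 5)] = -10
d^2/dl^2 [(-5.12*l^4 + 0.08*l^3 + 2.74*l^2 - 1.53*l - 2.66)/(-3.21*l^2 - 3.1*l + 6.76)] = (105.513984*l^6 + 305.69472*l^5 - 371.392512*l^4 - 1635.66303*l^3 + 2625.431436*l^2 + 336.08544*l - 19.730416)/(33.076161*l^6 + 95.82813*l^5 - 116.422848*l^4 - 373.82156*l^3 + 245.177088*l^2 + 424.98768*l - 308.915776)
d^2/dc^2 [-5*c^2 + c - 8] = -10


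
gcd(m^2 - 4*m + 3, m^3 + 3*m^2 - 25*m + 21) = m^2 - 4*m + 3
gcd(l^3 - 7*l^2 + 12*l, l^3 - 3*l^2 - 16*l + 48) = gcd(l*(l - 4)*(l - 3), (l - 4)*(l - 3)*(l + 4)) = l^2 - 7*l + 12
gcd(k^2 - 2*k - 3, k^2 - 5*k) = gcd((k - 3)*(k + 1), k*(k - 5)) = 1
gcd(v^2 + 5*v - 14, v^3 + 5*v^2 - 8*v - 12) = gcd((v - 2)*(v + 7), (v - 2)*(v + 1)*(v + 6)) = v - 2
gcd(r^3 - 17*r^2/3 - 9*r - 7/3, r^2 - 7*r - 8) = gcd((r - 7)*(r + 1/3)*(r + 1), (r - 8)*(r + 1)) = r + 1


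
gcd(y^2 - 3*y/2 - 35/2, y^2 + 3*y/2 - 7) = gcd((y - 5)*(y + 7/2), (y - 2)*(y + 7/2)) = y + 7/2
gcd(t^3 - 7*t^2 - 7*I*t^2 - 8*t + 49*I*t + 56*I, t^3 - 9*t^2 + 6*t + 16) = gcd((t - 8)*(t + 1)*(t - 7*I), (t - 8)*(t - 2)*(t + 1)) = t^2 - 7*t - 8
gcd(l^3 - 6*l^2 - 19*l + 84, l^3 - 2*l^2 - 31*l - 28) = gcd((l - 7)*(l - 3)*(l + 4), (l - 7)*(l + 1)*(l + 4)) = l^2 - 3*l - 28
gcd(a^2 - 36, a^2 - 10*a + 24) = a - 6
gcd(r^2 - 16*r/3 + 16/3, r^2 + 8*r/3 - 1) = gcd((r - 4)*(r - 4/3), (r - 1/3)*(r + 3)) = 1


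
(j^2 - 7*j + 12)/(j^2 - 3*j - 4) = (j - 3)/(j + 1)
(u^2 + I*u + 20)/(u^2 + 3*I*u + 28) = (u + 5*I)/(u + 7*I)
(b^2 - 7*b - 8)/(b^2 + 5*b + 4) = (b - 8)/(b + 4)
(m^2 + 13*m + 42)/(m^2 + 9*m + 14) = (m + 6)/(m + 2)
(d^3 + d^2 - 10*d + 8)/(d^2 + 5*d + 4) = (d^2 - 3*d + 2)/(d + 1)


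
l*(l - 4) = l^2 - 4*l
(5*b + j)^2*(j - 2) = 25*b^2*j - 50*b^2 + 10*b*j^2 - 20*b*j + j^3 - 2*j^2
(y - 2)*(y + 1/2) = y^2 - 3*y/2 - 1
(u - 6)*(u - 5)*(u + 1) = u^3 - 10*u^2 + 19*u + 30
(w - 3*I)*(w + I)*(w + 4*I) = w^3 + 2*I*w^2 + 11*w + 12*I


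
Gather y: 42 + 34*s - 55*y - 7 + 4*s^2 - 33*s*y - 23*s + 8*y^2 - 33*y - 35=4*s^2 + 11*s + 8*y^2 + y*(-33*s - 88)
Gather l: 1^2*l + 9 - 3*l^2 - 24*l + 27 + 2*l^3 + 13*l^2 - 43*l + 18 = 2*l^3 + 10*l^2 - 66*l + 54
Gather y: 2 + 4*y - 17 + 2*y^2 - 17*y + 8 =2*y^2 - 13*y - 7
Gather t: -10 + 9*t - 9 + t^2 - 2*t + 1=t^2 + 7*t - 18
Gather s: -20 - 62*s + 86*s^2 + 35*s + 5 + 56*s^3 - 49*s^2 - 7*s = 56*s^3 + 37*s^2 - 34*s - 15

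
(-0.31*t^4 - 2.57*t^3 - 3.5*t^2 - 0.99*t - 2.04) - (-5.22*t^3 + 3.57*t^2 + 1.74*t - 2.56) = -0.31*t^4 + 2.65*t^3 - 7.07*t^2 - 2.73*t + 0.52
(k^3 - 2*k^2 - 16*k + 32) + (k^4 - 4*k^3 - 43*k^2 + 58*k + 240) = k^4 - 3*k^3 - 45*k^2 + 42*k + 272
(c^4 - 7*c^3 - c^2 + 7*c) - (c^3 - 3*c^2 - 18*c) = c^4 - 8*c^3 + 2*c^2 + 25*c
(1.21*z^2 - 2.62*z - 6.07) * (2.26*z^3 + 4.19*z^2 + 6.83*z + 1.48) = 2.7346*z^5 - 0.851299999999999*z^4 - 16.4317*z^3 - 41.5371*z^2 - 45.3357*z - 8.9836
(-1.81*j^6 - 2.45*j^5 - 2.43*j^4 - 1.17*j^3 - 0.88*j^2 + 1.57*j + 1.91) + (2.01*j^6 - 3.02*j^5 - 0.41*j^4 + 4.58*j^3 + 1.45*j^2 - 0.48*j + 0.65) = 0.2*j^6 - 5.47*j^5 - 2.84*j^4 + 3.41*j^3 + 0.57*j^2 + 1.09*j + 2.56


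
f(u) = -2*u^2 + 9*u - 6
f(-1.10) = -18.32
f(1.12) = 1.57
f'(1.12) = 4.52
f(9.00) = -87.00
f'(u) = 9 - 4*u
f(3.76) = -0.44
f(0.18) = -4.44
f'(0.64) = 6.44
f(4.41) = -5.21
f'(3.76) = -6.04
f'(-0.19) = 9.76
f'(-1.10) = 13.40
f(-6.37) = -144.48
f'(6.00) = -15.00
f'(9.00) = -27.00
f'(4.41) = -8.64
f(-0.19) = -7.78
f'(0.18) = 8.28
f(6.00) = -24.00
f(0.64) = -1.06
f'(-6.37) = 34.48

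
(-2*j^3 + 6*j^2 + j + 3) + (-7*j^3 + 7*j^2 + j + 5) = -9*j^3 + 13*j^2 + 2*j + 8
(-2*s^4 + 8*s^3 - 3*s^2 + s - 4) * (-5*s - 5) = 10*s^5 - 30*s^4 - 25*s^3 + 10*s^2 + 15*s + 20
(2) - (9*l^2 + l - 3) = -9*l^2 - l + 5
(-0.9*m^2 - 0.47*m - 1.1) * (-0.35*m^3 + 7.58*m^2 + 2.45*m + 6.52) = 0.315*m^5 - 6.6575*m^4 - 5.3826*m^3 - 15.3575*m^2 - 5.7594*m - 7.172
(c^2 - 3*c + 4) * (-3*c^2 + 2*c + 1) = -3*c^4 + 11*c^3 - 17*c^2 + 5*c + 4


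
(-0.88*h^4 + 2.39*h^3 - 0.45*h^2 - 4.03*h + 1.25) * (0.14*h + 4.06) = -0.1232*h^5 - 3.2382*h^4 + 9.6404*h^3 - 2.3912*h^2 - 16.1868*h + 5.075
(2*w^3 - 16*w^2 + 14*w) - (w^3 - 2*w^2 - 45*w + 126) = w^3 - 14*w^2 + 59*w - 126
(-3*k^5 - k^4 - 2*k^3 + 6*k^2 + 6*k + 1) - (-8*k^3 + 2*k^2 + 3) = -3*k^5 - k^4 + 6*k^3 + 4*k^2 + 6*k - 2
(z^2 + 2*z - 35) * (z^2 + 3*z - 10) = z^4 + 5*z^3 - 39*z^2 - 125*z + 350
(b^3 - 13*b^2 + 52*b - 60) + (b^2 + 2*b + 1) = b^3 - 12*b^2 + 54*b - 59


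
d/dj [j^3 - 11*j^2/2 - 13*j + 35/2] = 3*j^2 - 11*j - 13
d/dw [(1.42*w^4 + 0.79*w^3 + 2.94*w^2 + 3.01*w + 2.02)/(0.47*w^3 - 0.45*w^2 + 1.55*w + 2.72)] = (0.6674*w^6 - 1.278*w^5 + 4.8657*w^4 + 15.0692*w^3 + 9.5097*w^2 + 17.8116*w + 5.0562)/(0.2209*w^6 - 0.423*w^5 + 1.6595*w^4 + 1.1618*w^3 - 0.0455000000000001*w^2 + 8.432*w + 7.3984)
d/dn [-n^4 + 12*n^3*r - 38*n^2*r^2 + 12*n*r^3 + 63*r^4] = -4*n^3 + 36*n^2*r - 76*n*r^2 + 12*r^3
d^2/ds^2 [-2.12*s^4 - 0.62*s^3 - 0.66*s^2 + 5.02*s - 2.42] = -25.44*s^2 - 3.72*s - 1.32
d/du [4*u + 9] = 4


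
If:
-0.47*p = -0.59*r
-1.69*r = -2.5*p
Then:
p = 0.00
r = 0.00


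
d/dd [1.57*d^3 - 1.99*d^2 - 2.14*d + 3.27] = 4.71*d^2 - 3.98*d - 2.14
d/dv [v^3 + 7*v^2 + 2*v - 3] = 3*v^2 + 14*v + 2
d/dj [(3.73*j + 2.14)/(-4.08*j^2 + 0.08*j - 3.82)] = (15.2184*j^2 + 17.4624*j - 14.4198)/(16.6464*j^4 - 0.6528*j^3 + 31.1776*j^2 - 0.6112*j + 14.5924)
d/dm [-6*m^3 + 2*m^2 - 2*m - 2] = -18*m^2 + 4*m - 2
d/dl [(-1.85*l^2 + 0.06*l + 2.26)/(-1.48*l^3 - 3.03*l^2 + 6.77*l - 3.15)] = (-2.738*l^4 + 0.177599999999998*l^3 - 2.3083*l^2 + 25.3506*l - 15.4892)/(2.1904*l^6 + 8.9688*l^5 - 10.8583*l^4 - 31.7022*l^3 + 64.9219*l^2 - 42.651*l + 9.9225)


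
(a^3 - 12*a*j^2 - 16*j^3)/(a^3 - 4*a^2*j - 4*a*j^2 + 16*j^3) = (a + 2*j)/(a - 2*j)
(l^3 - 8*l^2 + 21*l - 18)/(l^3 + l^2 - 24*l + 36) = (l - 3)/(l + 6)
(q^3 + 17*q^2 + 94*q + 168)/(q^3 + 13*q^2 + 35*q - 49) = (q^2 + 10*q + 24)/(q^2 + 6*q - 7)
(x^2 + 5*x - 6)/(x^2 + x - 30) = (x - 1)/(x - 5)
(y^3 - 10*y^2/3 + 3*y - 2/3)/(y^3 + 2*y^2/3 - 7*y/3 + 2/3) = (y - 2)/(y + 2)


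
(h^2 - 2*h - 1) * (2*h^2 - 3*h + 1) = 2*h^4 - 7*h^3 + 5*h^2 + h - 1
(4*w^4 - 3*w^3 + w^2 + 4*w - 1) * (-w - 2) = -4*w^5 - 5*w^4 + 5*w^3 - 6*w^2 - 7*w + 2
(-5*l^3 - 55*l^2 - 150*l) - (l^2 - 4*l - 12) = -5*l^3 - 56*l^2 - 146*l + 12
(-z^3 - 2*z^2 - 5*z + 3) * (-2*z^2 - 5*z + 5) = 2*z^5 + 9*z^4 + 15*z^3 + 9*z^2 - 40*z + 15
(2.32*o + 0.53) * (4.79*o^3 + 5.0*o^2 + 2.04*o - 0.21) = 11.1128*o^4 + 14.1387*o^3 + 7.3828*o^2 + 0.594*o - 0.1113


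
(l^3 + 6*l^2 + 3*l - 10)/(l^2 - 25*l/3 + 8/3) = 3*(l^3 + 6*l^2 + 3*l - 10)/(3*l^2 - 25*l + 8)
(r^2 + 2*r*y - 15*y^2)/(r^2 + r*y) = (r^2 + 2*r*y - 15*y^2)/(r*(r + y))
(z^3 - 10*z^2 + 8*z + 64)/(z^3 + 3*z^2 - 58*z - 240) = (z^2 - 2*z - 8)/(z^2 + 11*z + 30)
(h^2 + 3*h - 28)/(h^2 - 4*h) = (h + 7)/h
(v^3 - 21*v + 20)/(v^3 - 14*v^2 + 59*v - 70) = (v^3 - 21*v + 20)/(v^3 - 14*v^2 + 59*v - 70)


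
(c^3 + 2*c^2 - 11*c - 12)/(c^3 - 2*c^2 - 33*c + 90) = (c^2 + 5*c + 4)/(c^2 + c - 30)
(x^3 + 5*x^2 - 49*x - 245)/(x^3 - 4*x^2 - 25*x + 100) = (x^2 - 49)/(x^2 - 9*x + 20)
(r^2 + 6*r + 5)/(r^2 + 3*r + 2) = (r + 5)/(r + 2)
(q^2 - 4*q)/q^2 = (q - 4)/q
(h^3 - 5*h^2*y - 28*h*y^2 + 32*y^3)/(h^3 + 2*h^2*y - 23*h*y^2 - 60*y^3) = (-h^2 + 9*h*y - 8*y^2)/(-h^2 + 2*h*y + 15*y^2)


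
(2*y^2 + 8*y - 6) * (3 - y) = -2*y^3 - 2*y^2 + 30*y - 18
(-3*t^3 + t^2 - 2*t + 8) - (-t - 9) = -3*t^3 + t^2 - t + 17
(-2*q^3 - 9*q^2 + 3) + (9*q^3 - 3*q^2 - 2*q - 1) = 7*q^3 - 12*q^2 - 2*q + 2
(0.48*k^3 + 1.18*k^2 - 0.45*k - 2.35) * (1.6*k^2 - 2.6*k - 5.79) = 0.768*k^5 + 0.64*k^4 - 6.5672*k^3 - 9.4222*k^2 + 8.7155*k + 13.6065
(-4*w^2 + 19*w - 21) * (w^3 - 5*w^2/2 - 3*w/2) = -4*w^5 + 29*w^4 - 125*w^3/2 + 24*w^2 + 63*w/2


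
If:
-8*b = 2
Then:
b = -1/4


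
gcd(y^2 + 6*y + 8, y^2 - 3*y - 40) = 1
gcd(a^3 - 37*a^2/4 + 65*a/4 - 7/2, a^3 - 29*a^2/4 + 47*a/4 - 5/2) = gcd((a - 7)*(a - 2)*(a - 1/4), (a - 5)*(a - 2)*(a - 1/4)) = a^2 - 9*a/4 + 1/2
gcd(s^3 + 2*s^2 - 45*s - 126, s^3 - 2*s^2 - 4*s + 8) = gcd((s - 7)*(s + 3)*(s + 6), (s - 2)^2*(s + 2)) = 1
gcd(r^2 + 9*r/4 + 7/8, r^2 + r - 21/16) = r + 7/4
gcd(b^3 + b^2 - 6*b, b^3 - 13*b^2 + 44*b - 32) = 1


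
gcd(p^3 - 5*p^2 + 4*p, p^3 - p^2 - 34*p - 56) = 1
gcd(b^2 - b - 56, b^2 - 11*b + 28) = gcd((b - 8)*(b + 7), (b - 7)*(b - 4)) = 1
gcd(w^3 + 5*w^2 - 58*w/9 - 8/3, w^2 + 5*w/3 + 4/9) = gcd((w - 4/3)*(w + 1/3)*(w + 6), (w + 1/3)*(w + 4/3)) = w + 1/3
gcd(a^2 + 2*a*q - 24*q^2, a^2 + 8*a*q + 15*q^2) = 1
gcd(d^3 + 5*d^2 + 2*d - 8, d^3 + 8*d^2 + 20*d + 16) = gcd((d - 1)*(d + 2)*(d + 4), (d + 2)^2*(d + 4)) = d^2 + 6*d + 8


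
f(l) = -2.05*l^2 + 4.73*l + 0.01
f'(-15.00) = 66.23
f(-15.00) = -532.19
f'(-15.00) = 66.23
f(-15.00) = -532.19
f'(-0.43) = 6.49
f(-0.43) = -2.40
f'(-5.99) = 29.29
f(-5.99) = -101.88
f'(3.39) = -9.17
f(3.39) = -7.51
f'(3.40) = -9.21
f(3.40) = -7.61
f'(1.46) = -1.26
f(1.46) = 2.55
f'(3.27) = -8.68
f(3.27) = -6.44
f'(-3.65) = 19.70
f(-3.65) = -44.57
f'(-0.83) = 8.13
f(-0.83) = -5.33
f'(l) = 4.73 - 4.1*l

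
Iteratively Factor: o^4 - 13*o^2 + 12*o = (o - 3)*(o^3 + 3*o^2 - 4*o) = (o - 3)*(o - 1)*(o^2 + 4*o) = o*(o - 3)*(o - 1)*(o + 4)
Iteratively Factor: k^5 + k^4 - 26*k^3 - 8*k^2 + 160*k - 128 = (k + 4)*(k^4 - 3*k^3 - 14*k^2 + 48*k - 32) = (k - 4)*(k + 4)*(k^3 + k^2 - 10*k + 8) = (k - 4)*(k - 1)*(k + 4)*(k^2 + 2*k - 8) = (k - 4)*(k - 2)*(k - 1)*(k + 4)*(k + 4)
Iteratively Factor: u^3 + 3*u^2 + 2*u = (u + 2)*(u^2 + u) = (u + 1)*(u + 2)*(u)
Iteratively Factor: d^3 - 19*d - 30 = (d + 2)*(d^2 - 2*d - 15) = (d + 2)*(d + 3)*(d - 5)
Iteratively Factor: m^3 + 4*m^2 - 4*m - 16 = (m - 2)*(m^2 + 6*m + 8) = (m - 2)*(m + 4)*(m + 2)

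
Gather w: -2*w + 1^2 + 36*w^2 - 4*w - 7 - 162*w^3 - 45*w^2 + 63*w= -162*w^3 - 9*w^2 + 57*w - 6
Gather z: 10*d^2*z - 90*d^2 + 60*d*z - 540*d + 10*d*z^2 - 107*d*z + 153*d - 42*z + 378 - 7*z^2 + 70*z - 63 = -90*d^2 - 387*d + z^2*(10*d - 7) + z*(10*d^2 - 47*d + 28) + 315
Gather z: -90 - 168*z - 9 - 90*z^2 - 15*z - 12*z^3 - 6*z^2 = -12*z^3 - 96*z^2 - 183*z - 99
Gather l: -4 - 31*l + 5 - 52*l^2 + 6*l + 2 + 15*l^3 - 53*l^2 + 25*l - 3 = 15*l^3 - 105*l^2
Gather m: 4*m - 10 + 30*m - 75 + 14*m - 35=48*m - 120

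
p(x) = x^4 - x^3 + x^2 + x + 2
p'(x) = 4*x^3 - 3*x^2 + 2*x + 1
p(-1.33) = 7.92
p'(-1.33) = -16.38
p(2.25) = 23.55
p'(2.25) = 35.88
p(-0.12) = 1.90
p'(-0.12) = 0.71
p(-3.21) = 148.34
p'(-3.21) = -168.64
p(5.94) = 1078.57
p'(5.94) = 745.37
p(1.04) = 4.17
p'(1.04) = 4.33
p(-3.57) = 219.11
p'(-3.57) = -226.37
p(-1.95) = 25.73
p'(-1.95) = -43.97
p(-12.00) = 22598.00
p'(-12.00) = -7367.00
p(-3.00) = 116.00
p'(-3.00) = -140.00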